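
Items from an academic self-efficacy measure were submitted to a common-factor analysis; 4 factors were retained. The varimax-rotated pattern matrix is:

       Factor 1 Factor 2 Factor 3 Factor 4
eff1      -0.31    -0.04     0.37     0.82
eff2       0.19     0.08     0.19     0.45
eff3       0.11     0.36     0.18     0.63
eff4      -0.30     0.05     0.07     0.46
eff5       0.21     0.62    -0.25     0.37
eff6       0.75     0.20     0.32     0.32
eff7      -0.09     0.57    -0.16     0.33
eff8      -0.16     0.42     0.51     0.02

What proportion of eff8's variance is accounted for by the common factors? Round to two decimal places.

0.46

h² = (-0.16)² + 0.42² + 0.51² + 0.02² = 0.0256 + 0.1764 + 0.2601 + 0.0004 = 0.4625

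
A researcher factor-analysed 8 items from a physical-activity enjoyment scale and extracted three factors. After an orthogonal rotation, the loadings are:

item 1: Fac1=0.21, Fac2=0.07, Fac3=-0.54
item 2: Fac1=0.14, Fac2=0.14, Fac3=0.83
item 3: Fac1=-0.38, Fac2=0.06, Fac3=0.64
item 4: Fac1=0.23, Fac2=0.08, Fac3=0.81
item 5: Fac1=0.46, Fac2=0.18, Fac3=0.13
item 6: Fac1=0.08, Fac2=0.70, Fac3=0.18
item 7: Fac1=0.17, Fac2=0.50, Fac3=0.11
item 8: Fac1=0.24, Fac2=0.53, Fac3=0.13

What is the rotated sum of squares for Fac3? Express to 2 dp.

2.12

SS loadings for Fac3 = (-0.54)² + 0.83² + 0.64² + 0.81² + 0.13² + 0.18² + 0.11² + 0.13² = 0.2916 + 0.6889 + 0.4096 + 0.6561 + 0.0169 + 0.0324 + 0.0121 + 0.0169 = 2.1245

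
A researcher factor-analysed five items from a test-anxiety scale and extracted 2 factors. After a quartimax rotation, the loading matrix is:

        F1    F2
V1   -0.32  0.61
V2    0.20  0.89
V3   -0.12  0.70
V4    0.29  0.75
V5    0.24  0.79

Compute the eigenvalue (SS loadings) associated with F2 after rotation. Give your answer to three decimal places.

SS loadings for F2 = 0.61² + 0.89² + 0.70² + 0.75² + 0.79² = 0.3721 + 0.7921 + 0.4900 + 0.5625 + 0.6241 = 2.8408

2.841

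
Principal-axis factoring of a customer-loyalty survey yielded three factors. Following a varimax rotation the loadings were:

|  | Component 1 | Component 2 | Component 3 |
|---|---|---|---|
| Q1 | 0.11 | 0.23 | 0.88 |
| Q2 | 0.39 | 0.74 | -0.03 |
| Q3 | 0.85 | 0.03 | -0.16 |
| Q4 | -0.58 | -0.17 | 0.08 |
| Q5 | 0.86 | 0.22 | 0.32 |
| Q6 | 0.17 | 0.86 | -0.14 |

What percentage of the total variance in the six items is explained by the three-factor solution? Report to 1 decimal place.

72.3%

Communalities: 0.8394, 0.7006, 0.7490, 0.3717, 0.8904, 0.7881; Σh² = 4.3392.
Total variance with 6 standardized items is 6, so the solution explains 4.3392/6 = 0.7232 = 72.32%.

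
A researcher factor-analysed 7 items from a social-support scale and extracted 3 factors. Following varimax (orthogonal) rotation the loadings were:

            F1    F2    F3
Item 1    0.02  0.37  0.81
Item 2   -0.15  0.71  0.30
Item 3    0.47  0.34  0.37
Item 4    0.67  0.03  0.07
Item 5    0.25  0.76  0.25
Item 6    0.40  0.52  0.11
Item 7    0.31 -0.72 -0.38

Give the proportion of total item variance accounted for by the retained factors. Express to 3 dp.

SS loadings by factor: 1.0113, 2.1239, 1.1069; total = 4.2421.
Total variance with 7 standardized items is 7, so the solution explains 4.2421/7 = 0.6060.

0.606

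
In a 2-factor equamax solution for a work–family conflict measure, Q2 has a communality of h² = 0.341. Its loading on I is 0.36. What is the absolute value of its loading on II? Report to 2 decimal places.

Under orthogonal rotation h² = Σλ², so λ_II² = h² − (0.1296) = 0.341 − 0.1296 = 0.2114.
|λ| = √0.2114 = 0.4598.

0.46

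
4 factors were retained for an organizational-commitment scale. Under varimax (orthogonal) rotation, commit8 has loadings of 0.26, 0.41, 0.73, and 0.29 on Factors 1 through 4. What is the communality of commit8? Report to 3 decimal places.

h² = 0.26² + 0.41² + 0.73² + 0.29² = 0.0676 + 0.1681 + 0.5329 + 0.0841 = 0.8527

0.853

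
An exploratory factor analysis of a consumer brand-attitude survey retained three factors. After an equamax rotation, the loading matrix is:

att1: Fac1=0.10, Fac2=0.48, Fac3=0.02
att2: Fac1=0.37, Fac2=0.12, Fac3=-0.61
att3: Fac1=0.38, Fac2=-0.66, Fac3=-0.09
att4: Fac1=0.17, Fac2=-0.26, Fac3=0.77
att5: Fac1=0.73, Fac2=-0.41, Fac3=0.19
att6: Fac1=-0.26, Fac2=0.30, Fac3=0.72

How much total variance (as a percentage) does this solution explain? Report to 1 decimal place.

57.6%

Communalities: 0.2408, 0.5234, 0.5881, 0.6894, 0.7371, 0.6760; Σh² = 3.4548.
Total variance with 6 standardized items is 6, so the solution explains 3.4548/6 = 0.5758 = 57.58%.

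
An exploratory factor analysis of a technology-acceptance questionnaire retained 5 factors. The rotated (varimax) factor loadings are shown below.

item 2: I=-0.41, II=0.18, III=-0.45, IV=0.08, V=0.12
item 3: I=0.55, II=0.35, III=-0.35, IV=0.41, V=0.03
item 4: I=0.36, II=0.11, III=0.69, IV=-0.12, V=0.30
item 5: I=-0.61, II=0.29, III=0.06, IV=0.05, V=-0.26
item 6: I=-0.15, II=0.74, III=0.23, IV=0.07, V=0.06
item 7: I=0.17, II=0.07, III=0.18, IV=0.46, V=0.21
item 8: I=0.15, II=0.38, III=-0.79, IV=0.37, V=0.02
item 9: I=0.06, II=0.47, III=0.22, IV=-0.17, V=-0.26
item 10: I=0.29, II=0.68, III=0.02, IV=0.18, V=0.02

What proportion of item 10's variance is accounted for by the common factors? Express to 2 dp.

h² = 0.29² + 0.68² + 0.02² + 0.18² + 0.02² = 0.0841 + 0.4624 + 0.0004 + 0.0324 + 0.0004 = 0.5797

0.58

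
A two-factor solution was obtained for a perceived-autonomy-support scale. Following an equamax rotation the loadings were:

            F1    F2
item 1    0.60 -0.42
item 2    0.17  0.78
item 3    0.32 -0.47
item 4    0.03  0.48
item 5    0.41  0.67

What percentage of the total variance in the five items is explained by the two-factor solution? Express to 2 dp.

46.91%

SS loadings by factor: 0.6603, 1.6850; total = 2.3453.
Total variance with 5 standardized items is 5, so the solution explains 2.3453/5 = 0.4691 = 46.91%.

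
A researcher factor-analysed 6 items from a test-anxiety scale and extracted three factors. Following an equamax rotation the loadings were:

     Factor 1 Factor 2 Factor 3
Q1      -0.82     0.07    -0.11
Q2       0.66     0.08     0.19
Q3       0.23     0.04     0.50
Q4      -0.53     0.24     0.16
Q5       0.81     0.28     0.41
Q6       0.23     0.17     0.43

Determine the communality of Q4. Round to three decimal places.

h² = (-0.53)² + 0.24² + 0.16² = 0.2809 + 0.0576 + 0.0256 = 0.3641

0.364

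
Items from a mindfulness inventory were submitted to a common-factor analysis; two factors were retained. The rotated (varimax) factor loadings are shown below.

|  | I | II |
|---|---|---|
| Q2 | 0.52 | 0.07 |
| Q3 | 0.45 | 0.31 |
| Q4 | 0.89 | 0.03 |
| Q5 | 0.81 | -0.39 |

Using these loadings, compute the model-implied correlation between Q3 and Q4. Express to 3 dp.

r̂ = Σ λ_i·λ_j across factors = (0.45)(0.89) + (0.31)(0.03)
  = +0.4005 +0.0093 = 0.4098

0.410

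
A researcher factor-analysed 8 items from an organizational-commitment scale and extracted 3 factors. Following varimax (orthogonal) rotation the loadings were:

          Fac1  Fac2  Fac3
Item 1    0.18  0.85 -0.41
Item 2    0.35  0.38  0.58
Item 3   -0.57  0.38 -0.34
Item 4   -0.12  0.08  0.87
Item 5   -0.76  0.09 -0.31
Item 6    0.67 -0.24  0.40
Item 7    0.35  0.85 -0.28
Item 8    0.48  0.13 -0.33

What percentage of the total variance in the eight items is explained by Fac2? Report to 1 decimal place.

SS loadings for Fac2 = 0.85² + 0.38² + 0.38² + 0.08² + 0.09² + (-0.24)² + 0.85² + 0.13² = 1.8228
With 8 standardized items, total variance = 8. Proportion = 1.8228/8 = 0.2278 → 22.78%.

22.8%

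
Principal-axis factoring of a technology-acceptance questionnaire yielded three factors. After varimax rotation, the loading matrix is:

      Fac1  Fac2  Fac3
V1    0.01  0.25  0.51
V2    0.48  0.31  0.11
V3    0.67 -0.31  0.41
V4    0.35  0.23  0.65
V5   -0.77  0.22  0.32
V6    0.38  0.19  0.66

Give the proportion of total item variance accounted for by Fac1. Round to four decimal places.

0.2565

SS loadings for Fac1 = 0.01² + 0.48² + 0.67² + 0.35² + (-0.77)² + 0.38² = 1.5392
Proportion of variance = 1.5392 / 6 = 0.2565.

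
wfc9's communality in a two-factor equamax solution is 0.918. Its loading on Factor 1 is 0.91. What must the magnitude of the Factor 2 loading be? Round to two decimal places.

0.30

Under orthogonal rotation h² = Σλ², so λ_Factor 2² = h² − (0.8281) = 0.918 − 0.8281 = 0.0899.
|λ| = √0.0899 = 0.2998.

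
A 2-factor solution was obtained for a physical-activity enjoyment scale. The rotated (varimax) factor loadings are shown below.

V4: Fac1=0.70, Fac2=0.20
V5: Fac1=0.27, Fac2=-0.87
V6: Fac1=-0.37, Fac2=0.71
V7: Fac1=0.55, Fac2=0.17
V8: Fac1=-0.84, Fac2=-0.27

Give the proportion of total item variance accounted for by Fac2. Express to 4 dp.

SS loadings for Fac2 = 0.20² + (-0.87)² + 0.71² + 0.17² + (-0.27)² = 1.4028
Proportion of variance = 1.4028 / 5 = 0.2806.

0.2806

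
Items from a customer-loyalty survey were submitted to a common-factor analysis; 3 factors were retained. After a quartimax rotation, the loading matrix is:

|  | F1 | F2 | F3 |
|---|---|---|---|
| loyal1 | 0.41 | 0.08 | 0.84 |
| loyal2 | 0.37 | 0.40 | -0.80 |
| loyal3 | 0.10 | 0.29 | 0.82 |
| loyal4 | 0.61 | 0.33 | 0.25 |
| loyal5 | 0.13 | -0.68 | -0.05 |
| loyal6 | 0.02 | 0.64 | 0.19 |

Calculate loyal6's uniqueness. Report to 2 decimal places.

h² = 0.02² + 0.64² + 0.19² = 0.0004 + 0.4096 + 0.0361 = 0.4461
Uniqueness u² = 1 − h² = 1 − 0.4461 = 0.5539

0.55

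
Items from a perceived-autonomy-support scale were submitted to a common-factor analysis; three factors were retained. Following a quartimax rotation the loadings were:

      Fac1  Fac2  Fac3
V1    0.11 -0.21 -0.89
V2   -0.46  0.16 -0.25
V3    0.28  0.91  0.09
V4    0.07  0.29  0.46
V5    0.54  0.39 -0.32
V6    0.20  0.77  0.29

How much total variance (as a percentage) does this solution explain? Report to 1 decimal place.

60.4%

Communalities: 0.8483, 0.2997, 0.9146, 0.3006, 0.5461, 0.7170; Σh² = 3.6263.
Total variance with 6 standardized items is 6, so the solution explains 3.6263/6 = 0.6044 = 60.44%.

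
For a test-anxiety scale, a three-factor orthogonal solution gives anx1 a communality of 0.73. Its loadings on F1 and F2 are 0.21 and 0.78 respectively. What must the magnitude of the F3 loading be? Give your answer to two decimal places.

0.28

Under orthogonal rotation h² = Σλ², so λ_F3² = h² − (0.6525) = 0.73 − 0.6525 = 0.0775.
|λ| = √0.0775 = 0.2784.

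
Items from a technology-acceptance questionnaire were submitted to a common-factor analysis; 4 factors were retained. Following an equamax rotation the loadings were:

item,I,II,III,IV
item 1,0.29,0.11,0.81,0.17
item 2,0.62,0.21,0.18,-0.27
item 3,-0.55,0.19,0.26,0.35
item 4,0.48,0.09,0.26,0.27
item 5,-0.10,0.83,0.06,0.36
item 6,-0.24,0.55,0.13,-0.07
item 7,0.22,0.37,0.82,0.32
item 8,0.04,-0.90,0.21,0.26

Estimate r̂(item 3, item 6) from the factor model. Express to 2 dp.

r̂ = Σ λ_i·λ_j across factors = (-0.55)(-0.24) + (0.19)(0.55) + (0.26)(0.13) + (0.35)(-0.07)
  = +0.1320 +0.1045 +0.0338 -0.0245 = 0.2458

0.25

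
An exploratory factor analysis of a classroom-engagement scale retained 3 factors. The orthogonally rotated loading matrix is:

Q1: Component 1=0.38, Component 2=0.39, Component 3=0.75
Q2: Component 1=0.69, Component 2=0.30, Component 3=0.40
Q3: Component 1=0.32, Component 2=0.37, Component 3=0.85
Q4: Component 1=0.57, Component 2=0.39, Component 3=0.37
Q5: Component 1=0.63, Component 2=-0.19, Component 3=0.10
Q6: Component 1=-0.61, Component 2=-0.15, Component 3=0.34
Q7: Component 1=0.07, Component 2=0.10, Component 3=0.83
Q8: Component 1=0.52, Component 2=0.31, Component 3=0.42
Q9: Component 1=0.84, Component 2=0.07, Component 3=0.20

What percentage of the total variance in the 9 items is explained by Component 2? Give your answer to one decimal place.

7.8%

SS loadings for Component 2 = 0.39² + 0.30² + 0.37² + 0.39² + (-0.19)² + (-0.15)² + 0.10² + 0.31² + 0.07² = 0.7007
With 9 standardized items, total variance = 9. Proportion = 0.7007/9 = 0.0779 → 7.79%.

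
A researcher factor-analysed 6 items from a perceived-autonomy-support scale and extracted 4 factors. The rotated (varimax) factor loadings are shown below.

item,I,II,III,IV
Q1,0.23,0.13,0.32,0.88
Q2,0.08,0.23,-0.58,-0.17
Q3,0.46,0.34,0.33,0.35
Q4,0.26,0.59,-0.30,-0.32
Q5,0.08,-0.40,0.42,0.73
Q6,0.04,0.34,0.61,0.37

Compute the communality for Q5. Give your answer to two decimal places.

h² = 0.08² + (-0.40)² + 0.42² + 0.73² = 0.0064 + 0.1600 + 0.1764 + 0.5329 = 0.8757

0.88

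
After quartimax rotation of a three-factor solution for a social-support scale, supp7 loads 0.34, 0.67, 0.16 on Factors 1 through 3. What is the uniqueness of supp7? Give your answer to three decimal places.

h² = 0.34² + 0.67² + 0.16² = 0.1156 + 0.4489 + 0.0256 = 0.5901
Uniqueness u² = 1 − h² = 1 − 0.5901 = 0.4099

0.410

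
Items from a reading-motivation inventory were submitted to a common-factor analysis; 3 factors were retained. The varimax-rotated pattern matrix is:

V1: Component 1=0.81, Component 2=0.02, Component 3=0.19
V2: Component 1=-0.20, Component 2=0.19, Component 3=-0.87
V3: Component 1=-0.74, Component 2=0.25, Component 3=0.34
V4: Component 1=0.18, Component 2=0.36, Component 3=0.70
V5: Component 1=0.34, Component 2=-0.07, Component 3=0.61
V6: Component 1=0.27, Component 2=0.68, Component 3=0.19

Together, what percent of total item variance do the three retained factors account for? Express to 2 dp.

Communalities: 0.6926, 0.8330, 0.7257, 0.6520, 0.4926, 0.5714; Σh² = 3.9673.
Total variance with 6 standardized items is 6, so the solution explains 3.9673/6 = 0.6612 = 66.12%.

66.12%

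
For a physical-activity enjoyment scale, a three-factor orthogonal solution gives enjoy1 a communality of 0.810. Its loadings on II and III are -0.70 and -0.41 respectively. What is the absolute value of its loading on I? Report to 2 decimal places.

Under orthogonal rotation h² = Σλ², so λ_I² = h² − (0.6581) = 0.810 − 0.6581 = 0.1519.
|λ| = √0.1519 = 0.3897.

0.39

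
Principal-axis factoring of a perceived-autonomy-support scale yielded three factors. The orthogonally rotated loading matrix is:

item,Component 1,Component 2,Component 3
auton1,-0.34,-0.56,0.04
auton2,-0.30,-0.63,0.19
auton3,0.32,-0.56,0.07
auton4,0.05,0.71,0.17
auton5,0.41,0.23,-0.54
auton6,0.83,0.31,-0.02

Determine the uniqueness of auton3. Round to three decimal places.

0.579

h² = 0.32² + (-0.56)² + 0.07² = 0.1024 + 0.3136 + 0.0049 = 0.4209
Uniqueness u² = 1 − h² = 1 − 0.4209 = 0.5791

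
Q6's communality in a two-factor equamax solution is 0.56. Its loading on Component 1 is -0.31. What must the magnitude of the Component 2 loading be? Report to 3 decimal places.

0.681

Under orthogonal rotation h² = Σλ², so λ_Component 2² = h² − (0.0961) = 0.56 − 0.0961 = 0.4639.
|λ| = √0.4639 = 0.6811.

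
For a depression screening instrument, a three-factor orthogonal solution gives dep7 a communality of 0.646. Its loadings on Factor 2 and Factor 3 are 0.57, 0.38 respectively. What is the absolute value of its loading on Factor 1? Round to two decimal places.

0.42

Under orthogonal rotation h² = Σλ², so λ_Factor 1² = h² − (0.4693) = 0.646 − 0.4693 = 0.1767.
|λ| = √0.1767 = 0.4204.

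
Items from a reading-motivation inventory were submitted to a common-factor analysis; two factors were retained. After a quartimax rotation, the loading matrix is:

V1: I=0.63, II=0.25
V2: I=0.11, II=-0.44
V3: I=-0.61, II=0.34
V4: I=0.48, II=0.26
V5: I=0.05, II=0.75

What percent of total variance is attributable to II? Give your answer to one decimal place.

20.0%

SS loadings for II = 0.25² + (-0.44)² + 0.34² + 0.26² + 0.75² = 1.0018
With 5 standardized items, total variance = 5. Proportion = 1.0018/5 = 0.2004 → 20.04%.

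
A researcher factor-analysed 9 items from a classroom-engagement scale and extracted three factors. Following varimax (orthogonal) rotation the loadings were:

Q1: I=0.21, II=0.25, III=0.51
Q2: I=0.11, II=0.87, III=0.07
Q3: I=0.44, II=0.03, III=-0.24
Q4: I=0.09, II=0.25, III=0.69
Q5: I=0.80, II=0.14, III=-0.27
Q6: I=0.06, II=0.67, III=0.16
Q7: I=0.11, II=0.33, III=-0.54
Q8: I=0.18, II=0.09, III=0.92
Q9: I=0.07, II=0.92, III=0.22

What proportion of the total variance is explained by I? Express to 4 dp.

0.1057

SS loadings for I = 0.21² + 0.11² + 0.44² + 0.09² + 0.80² + 0.06² + 0.11² + 0.18² + 0.07² = 0.9509
Proportion of variance = 0.9509 / 9 = 0.1057.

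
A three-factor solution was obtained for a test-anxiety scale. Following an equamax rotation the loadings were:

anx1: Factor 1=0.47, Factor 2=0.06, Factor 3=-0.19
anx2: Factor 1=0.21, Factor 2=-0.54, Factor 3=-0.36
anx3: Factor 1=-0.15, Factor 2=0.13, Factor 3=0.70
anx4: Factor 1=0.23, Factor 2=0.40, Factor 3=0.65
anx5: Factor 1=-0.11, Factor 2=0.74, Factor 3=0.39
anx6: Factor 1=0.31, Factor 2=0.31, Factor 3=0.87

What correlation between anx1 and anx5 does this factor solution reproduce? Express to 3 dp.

r̂ = Σ λ_i·λ_j across factors = (0.47)(-0.11) + (0.06)(0.74) + (-0.19)(0.39)
  = -0.0517 +0.0444 -0.0741 = -0.0814

-0.081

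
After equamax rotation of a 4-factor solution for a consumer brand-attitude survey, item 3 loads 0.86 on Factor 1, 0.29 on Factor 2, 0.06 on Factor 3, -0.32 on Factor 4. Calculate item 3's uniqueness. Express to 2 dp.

0.07

h² = 0.86² + 0.29² + 0.06² + (-0.32)² = 0.7396 + 0.0841 + 0.0036 + 0.1024 = 0.9297
Uniqueness u² = 1 − h² = 1 − 0.9297 = 0.0703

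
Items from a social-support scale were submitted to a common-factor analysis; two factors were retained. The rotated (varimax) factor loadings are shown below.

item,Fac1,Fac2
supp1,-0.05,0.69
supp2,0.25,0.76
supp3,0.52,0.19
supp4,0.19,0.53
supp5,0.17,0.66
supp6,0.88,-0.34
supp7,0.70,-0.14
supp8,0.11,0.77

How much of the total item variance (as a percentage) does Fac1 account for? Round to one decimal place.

21.0%

SS loadings for Fac1 = (-0.05)² + 0.25² + 0.52² + 0.19² + 0.17² + 0.88² + 0.70² + 0.11² = 1.6769
With 8 standardized items, total variance = 8. Proportion = 1.6769/8 = 0.2096 → 20.96%.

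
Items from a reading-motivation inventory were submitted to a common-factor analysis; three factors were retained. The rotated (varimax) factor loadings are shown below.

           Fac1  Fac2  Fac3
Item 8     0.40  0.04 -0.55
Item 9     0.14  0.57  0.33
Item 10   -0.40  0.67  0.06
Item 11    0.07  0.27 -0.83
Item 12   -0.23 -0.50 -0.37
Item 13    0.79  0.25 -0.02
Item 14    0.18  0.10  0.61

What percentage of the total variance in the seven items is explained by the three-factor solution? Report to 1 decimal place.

Communalities: 0.4641, 0.4534, 0.6125, 0.7667, 0.4398, 0.6870, 0.4145; Σh² = 3.8380.
Total variance with 7 standardized items is 7, so the solution explains 3.8380/7 = 0.5483 = 54.83%.

54.8%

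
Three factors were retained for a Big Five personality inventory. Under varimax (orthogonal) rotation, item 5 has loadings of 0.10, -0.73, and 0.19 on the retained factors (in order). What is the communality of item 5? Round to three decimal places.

0.579

h² = 0.10² + (-0.73)² + 0.19² = 0.0100 + 0.5329 + 0.0361 = 0.5790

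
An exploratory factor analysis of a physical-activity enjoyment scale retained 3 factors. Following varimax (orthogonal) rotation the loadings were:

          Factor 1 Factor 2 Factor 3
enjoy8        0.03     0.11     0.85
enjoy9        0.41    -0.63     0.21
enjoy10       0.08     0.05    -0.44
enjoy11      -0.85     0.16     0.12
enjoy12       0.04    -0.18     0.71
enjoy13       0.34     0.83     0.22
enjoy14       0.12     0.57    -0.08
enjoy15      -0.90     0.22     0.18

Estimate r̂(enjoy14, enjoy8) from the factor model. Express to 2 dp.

r̂ = Σ λ_i·λ_j across factors = (0.12)(0.03) + (0.57)(0.11) + (-0.08)(0.85)
  = +0.0036 +0.0627 -0.0680 = -0.0017

-0.00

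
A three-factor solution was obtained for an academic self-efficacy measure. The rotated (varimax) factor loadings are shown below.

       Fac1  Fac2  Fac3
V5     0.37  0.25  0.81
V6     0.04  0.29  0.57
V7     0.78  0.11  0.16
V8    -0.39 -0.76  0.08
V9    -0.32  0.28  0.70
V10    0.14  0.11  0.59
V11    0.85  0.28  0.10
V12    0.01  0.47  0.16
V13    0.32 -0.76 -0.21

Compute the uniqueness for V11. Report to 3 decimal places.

0.189

h² = 0.85² + 0.28² + 0.10² = 0.7225 + 0.0784 + 0.0100 = 0.8109
Uniqueness u² = 1 − h² = 1 − 0.8109 = 0.1891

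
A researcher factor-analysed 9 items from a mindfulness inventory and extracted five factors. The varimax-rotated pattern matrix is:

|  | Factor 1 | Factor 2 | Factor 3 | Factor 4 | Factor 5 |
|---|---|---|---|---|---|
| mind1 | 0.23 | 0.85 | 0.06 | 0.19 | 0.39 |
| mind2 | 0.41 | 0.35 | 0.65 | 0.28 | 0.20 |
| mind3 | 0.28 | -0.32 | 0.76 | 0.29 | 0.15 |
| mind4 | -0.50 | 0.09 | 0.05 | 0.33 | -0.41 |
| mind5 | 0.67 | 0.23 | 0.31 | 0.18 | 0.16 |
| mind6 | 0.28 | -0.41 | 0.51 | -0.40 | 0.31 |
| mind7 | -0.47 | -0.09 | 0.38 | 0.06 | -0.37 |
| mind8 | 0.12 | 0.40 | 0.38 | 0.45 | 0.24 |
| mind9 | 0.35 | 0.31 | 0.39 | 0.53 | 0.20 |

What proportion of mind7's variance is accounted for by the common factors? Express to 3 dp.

h² = (-0.47)² + (-0.09)² + 0.38² + 0.06² + (-0.37)² = 0.2209 + 0.0081 + 0.1444 + 0.0036 + 0.1369 = 0.5139

0.514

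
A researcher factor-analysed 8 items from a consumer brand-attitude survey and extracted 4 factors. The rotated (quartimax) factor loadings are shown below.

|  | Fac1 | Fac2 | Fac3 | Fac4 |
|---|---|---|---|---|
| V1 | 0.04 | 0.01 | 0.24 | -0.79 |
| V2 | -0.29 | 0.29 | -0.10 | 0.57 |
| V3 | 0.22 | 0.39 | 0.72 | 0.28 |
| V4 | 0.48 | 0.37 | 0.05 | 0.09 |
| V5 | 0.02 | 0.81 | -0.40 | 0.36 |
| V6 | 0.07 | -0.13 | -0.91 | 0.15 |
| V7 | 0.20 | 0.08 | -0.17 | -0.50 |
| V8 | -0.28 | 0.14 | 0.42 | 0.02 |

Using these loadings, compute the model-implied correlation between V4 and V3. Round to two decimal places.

0.31

r̂ = Σ λ_i·λ_j across factors = (0.48)(0.22) + (0.37)(0.39) + (0.05)(0.72) + (0.09)(0.28)
  = +0.1056 +0.1443 +0.0360 +0.0252 = 0.3111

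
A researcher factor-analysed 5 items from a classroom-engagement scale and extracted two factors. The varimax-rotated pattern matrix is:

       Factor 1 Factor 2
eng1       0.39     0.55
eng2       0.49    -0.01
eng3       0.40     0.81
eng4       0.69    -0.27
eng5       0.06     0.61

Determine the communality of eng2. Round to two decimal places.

0.24

h² = 0.49² + (-0.01)² = 0.2401 + 0.0001 = 0.2402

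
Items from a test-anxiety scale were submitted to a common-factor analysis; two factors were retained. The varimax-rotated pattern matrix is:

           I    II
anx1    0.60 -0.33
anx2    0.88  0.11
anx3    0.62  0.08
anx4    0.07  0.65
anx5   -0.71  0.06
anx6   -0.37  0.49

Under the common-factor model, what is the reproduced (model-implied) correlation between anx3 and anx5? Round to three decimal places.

-0.435

r̂ = Σ λ_i·λ_j across factors = (0.62)(-0.71) + (0.08)(0.06)
  = -0.4402 +0.0048 = -0.4354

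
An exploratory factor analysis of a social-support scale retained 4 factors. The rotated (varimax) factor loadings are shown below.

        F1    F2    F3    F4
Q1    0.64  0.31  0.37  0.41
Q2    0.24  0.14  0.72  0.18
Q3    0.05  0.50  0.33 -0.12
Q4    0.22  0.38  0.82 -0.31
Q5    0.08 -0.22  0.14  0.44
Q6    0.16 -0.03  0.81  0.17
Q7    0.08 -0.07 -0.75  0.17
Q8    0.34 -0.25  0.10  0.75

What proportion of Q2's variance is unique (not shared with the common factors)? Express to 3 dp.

0.372

h² = 0.24² + 0.14² + 0.72² + 0.18² = 0.0576 + 0.0196 + 0.5184 + 0.0324 = 0.6280
Uniqueness u² = 1 − h² = 1 − 0.6280 = 0.3720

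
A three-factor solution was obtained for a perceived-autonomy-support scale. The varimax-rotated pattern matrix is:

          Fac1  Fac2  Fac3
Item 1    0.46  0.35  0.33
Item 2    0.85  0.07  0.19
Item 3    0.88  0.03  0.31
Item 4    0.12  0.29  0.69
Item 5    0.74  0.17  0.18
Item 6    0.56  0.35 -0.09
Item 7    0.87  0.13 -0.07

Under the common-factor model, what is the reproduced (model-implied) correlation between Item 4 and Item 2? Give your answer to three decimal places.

r̂ = Σ λ_i·λ_j across factors = (0.12)(0.85) + (0.29)(0.07) + (0.69)(0.19)
  = +0.1020 +0.0203 +0.1311 = 0.2534

0.253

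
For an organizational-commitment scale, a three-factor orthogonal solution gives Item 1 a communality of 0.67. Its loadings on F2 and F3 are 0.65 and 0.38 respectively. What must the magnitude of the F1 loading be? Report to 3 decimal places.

0.321

Under orthogonal rotation h² = Σλ², so λ_F1² = h² − (0.5669) = 0.67 − 0.5669 = 0.1031.
|λ| = √0.1031 = 0.3211.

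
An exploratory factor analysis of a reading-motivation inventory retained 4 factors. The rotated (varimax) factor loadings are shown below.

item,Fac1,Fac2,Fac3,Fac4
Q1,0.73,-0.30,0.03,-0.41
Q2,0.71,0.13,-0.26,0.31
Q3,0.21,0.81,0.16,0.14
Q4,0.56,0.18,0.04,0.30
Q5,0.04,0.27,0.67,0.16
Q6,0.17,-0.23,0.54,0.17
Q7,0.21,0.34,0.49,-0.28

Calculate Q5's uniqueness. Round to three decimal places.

h² = 0.04² + 0.27² + 0.67² + 0.16² = 0.0016 + 0.0729 + 0.4489 + 0.0256 = 0.5490
Uniqueness u² = 1 − h² = 1 − 0.5490 = 0.4510

0.451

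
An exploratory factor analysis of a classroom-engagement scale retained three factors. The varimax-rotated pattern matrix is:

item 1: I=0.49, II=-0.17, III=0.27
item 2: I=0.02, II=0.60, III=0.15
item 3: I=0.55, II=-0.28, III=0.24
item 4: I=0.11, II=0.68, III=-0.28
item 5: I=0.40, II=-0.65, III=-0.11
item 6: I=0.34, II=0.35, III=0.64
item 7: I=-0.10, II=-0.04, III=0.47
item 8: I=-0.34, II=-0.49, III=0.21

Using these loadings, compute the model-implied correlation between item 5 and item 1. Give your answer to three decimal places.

r̂ = Σ λ_i·λ_j across factors = (0.40)(0.49) + (-0.65)(-0.17) + (-0.11)(0.27)
  = +0.1960 +0.1105 -0.0297 = 0.2768

0.277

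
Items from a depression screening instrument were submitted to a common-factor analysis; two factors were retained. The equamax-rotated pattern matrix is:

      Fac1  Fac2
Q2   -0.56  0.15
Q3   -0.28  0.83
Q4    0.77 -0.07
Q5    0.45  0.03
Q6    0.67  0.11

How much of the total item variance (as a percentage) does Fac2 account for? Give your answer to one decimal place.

14.6%

SS loadings for Fac2 = 0.15² + 0.83² + (-0.07)² + 0.03² + 0.11² = 0.7293
With 5 standardized items, total variance = 5. Proportion = 0.7293/5 = 0.1459 → 14.59%.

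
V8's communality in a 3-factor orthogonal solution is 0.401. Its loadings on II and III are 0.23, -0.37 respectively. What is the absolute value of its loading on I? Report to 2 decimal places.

Under orthogonal rotation h² = Σλ², so λ_I² = h² − (0.1898) = 0.401 − 0.1898 = 0.2112.
|λ| = √0.2112 = 0.4596.

0.46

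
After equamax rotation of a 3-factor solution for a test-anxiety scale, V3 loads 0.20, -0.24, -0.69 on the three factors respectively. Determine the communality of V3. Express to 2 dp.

0.57

h² = 0.20² + (-0.24)² + (-0.69)² = 0.0400 + 0.0576 + 0.4761 = 0.5737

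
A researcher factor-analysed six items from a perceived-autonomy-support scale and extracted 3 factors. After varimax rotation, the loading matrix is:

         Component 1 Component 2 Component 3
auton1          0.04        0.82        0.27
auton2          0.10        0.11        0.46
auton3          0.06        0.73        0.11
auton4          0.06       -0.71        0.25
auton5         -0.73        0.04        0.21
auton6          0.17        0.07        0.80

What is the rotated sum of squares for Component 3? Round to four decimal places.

1.0432

SS loadings for Component 3 = 0.27² + 0.46² + 0.11² + 0.25² + 0.21² + 0.80² = 0.0729 + 0.2116 + 0.0121 + 0.0625 + 0.0441 + 0.6400 = 1.0432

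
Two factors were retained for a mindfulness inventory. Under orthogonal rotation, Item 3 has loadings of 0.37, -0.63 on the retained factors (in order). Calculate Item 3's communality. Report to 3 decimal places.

h² = 0.37² + (-0.63)² = 0.1369 + 0.3969 = 0.5338

0.534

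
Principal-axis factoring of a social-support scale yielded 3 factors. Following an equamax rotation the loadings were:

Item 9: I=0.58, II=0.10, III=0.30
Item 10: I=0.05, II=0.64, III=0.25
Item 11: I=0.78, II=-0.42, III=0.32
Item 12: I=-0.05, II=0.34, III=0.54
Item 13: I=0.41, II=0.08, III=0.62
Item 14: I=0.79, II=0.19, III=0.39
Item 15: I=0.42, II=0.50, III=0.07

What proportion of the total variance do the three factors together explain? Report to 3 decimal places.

SS loadings by factor: 1.9184, 1.0041, 1.0879; total = 4.0104.
Total variance with 7 standardized items is 7, so the solution explains 4.0104/7 = 0.5729.

0.573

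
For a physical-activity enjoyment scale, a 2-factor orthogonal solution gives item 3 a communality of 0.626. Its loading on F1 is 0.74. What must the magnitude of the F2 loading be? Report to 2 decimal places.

0.28

Under orthogonal rotation h² = Σλ², so λ_F2² = h² − (0.5476) = 0.626 − 0.5476 = 0.0784.
|λ| = √0.0784 = 0.2800.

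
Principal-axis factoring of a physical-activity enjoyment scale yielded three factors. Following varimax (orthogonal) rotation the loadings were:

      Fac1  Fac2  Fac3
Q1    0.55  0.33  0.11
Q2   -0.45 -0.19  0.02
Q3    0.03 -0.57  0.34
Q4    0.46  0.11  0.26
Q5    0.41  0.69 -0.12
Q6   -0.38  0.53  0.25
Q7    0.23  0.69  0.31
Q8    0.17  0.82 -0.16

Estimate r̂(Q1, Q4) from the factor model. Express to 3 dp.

0.318

r̂ = Σ λ_i·λ_j across factors = (0.55)(0.46) + (0.33)(0.11) + (0.11)(0.26)
  = +0.2530 +0.0363 +0.0286 = 0.3179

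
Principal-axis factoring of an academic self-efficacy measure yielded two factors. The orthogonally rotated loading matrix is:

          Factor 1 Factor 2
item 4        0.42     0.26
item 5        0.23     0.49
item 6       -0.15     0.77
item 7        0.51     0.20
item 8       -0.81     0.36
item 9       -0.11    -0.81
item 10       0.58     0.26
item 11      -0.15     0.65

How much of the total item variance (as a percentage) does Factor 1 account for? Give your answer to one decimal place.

19.2%

SS loadings for Factor 1 = 0.42² + 0.23² + (-0.15)² + 0.51² + (-0.81)² + (-0.11)² + 0.58² + (-0.15)² = 1.5390
With 8 standardized items, total variance = 8. Proportion = 1.5390/8 = 0.1924 → 19.24%.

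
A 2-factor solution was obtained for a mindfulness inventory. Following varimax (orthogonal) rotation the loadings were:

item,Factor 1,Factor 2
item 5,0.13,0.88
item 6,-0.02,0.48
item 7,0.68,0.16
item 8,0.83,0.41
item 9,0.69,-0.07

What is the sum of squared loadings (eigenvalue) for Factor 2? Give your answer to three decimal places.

1.203

SS loadings for Factor 2 = 0.88² + 0.48² + 0.16² + 0.41² + (-0.07)² = 0.7744 + 0.2304 + 0.0256 + 0.1681 + 0.0049 = 1.2034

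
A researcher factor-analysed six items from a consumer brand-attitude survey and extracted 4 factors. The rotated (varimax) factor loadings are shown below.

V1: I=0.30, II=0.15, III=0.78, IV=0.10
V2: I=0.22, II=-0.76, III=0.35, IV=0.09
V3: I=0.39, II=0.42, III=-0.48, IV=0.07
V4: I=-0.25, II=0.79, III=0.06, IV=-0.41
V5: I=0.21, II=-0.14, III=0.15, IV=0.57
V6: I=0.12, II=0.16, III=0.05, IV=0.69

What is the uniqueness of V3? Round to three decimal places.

h² = 0.39² + 0.42² + (-0.48)² + 0.07² = 0.1521 + 0.1764 + 0.2304 + 0.0049 = 0.5638
Uniqueness u² = 1 − h² = 1 − 0.5638 = 0.4362

0.436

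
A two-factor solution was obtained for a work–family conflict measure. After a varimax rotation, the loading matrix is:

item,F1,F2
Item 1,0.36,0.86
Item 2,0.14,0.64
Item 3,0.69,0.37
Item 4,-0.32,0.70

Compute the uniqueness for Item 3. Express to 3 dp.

0.387

h² = 0.69² + 0.37² = 0.4761 + 0.1369 = 0.6130
Uniqueness u² = 1 − h² = 1 − 0.6130 = 0.3870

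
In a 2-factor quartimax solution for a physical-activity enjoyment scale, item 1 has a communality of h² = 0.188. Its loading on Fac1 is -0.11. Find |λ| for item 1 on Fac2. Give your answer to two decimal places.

Under orthogonal rotation h² = Σλ², so λ_Fac2² = h² − (0.0121) = 0.188 − 0.0121 = 0.1759.
|λ| = √0.1759 = 0.4194.

0.42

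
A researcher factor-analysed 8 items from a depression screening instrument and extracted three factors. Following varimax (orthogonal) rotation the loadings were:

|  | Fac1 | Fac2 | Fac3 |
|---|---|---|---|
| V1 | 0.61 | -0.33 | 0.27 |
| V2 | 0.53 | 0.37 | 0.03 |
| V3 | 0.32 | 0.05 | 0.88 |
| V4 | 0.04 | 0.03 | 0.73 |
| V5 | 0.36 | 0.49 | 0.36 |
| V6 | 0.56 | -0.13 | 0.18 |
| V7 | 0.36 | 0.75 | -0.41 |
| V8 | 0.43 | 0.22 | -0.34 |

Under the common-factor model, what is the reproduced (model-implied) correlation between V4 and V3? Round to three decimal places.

r̂ = Σ λ_i·λ_j across factors = (0.04)(0.32) + (0.03)(0.05) + (0.73)(0.88)
  = +0.0128 +0.0015 +0.6424 = 0.6567

0.657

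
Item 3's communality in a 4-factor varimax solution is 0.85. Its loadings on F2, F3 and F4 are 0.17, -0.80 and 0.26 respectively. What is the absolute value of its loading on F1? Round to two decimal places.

Under orthogonal rotation h² = Σλ², so λ_F1² = h² − (0.7365) = 0.85 − 0.7365 = 0.1135.
|λ| = √0.1135 = 0.3369.

0.34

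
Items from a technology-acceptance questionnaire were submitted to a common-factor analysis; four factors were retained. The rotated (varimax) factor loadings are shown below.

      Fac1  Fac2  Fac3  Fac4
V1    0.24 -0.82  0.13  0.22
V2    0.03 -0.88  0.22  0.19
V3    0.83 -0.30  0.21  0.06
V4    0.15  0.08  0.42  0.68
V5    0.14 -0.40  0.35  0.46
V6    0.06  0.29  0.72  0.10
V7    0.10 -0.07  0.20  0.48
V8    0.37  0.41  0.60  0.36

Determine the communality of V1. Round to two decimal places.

0.80

h² = 0.24² + (-0.82)² + 0.13² + 0.22² = 0.0576 + 0.6724 + 0.0169 + 0.0484 = 0.7953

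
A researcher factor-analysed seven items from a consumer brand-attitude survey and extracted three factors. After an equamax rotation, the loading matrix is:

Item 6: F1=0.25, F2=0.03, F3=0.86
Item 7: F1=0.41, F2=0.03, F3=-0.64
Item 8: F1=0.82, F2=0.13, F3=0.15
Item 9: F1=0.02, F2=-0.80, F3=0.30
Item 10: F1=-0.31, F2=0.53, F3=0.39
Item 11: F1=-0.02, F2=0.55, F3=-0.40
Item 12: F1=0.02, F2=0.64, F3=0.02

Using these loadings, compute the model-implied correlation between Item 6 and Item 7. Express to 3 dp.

r̂ = Σ λ_i·λ_j across factors = (0.25)(0.41) + (0.03)(0.03) + (0.86)(-0.64)
  = +0.1025 +0.0009 -0.5504 = -0.4470

-0.447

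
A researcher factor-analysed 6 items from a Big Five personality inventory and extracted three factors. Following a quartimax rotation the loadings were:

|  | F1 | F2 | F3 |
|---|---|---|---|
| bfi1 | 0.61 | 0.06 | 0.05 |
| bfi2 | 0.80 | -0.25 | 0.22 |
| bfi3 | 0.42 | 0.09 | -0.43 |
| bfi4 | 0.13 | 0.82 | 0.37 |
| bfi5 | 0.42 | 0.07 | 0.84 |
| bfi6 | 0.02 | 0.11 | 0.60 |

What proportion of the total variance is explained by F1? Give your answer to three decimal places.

0.230

SS loadings for F1 = 0.61² + 0.80² + 0.42² + 0.13² + 0.42² + 0.02² = 1.3822
Proportion of variance = 1.3822 / 6 = 0.2304.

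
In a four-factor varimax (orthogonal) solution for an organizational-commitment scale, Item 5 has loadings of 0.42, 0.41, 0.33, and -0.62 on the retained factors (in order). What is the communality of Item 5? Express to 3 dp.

0.838

h² = 0.42² + 0.41² + 0.33² + (-0.62)² = 0.1764 + 0.1681 + 0.1089 + 0.3844 = 0.8378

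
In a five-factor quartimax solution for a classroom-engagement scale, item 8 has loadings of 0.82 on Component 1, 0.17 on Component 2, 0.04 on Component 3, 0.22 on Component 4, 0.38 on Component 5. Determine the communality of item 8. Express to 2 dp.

0.90

h² = 0.82² + 0.17² + 0.04² + 0.22² + 0.38² = 0.6724 + 0.0289 + 0.0016 + 0.0484 + 0.1444 = 0.8957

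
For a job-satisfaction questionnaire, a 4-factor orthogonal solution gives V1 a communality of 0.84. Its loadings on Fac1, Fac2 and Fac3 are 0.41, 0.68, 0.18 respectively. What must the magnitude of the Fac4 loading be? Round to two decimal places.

Under orthogonal rotation h² = Σλ², so λ_Fac4² = h² − (0.6629) = 0.84 − 0.6629 = 0.1771.
|λ| = √0.1771 = 0.4208.

0.42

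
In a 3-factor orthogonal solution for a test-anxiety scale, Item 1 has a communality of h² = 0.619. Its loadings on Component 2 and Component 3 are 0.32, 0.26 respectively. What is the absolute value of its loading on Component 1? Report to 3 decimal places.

0.670

Under orthogonal rotation h² = Σλ², so λ_Component 1² = h² − (0.1700) = 0.619 − 0.1700 = 0.4490.
|λ| = √0.4490 = 0.6701.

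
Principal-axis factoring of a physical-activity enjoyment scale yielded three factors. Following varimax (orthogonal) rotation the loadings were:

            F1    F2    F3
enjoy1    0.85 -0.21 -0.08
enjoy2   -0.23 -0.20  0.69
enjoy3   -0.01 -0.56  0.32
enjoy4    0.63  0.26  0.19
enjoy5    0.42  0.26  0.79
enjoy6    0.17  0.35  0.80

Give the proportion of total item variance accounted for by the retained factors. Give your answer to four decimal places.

Communalities: 0.7730, 0.5690, 0.4161, 0.5006, 0.8681, 0.7914; Σh² = 3.9182.
Total variance with 6 standardized items is 6, so the solution explains 3.9182/6 = 0.6530.

0.6530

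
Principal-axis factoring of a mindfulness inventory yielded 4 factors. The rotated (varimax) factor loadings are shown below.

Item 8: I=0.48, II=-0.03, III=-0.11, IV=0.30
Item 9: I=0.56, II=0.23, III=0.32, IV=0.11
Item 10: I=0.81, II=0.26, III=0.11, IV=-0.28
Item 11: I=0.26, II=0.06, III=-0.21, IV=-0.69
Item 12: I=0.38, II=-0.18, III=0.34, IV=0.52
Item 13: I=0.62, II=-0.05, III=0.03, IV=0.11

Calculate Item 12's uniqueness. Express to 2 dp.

0.44

h² = 0.38² + (-0.18)² + 0.34² + 0.52² = 0.1444 + 0.0324 + 0.1156 + 0.2704 = 0.5628
Uniqueness u² = 1 − h² = 1 − 0.5628 = 0.4372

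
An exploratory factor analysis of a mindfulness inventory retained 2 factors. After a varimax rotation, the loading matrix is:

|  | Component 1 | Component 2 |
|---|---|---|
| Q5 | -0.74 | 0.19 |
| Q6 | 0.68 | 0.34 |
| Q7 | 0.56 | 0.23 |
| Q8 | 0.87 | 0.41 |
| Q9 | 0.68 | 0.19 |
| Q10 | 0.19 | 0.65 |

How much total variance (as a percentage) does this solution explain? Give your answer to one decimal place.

Communalities: 0.5837, 0.5780, 0.3665, 0.9250, 0.4985, 0.4586; Σh² = 3.4103.
Total variance with 6 standardized items is 6, so the solution explains 3.4103/6 = 0.5684 = 56.84%.

56.8%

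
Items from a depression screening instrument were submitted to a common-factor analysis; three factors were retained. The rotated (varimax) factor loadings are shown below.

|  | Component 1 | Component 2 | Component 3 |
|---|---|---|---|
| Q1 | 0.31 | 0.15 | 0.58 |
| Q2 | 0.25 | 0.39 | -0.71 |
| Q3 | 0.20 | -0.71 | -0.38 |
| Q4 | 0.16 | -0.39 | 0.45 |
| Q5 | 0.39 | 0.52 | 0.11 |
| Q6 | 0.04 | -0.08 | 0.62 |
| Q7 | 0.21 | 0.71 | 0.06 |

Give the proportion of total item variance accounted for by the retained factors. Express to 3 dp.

0.517

Communalities: 0.4550, 0.7187, 0.6885, 0.3802, 0.4346, 0.3924, 0.5518; Σh² = 3.6212.
Total variance with 7 standardized items is 7, so the solution explains 3.6212/7 = 0.5173.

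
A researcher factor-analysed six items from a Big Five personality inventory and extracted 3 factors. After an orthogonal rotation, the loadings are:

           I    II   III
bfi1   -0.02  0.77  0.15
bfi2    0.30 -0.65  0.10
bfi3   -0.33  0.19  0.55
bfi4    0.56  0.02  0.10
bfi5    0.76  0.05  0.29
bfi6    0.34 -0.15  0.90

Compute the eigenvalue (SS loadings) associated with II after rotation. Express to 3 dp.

SS loadings for II = 0.77² + (-0.65)² + 0.19² + 0.02² + 0.05² + (-0.15)² = 0.5929 + 0.4225 + 0.0361 + 0.0004 + 0.0025 + 0.0225 = 1.0769

1.077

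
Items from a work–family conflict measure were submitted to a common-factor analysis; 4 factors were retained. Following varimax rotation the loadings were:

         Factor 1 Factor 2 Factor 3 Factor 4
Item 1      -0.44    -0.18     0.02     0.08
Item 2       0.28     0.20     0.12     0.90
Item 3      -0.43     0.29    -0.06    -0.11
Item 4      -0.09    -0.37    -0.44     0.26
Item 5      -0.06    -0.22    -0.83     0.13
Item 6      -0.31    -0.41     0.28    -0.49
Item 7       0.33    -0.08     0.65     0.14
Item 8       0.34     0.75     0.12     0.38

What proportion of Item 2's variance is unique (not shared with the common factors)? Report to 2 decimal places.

h² = 0.28² + 0.20² + 0.12² + 0.90² = 0.0784 + 0.0400 + 0.0144 + 0.8100 = 0.9428
Uniqueness u² = 1 − h² = 1 − 0.9428 = 0.0572

0.06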